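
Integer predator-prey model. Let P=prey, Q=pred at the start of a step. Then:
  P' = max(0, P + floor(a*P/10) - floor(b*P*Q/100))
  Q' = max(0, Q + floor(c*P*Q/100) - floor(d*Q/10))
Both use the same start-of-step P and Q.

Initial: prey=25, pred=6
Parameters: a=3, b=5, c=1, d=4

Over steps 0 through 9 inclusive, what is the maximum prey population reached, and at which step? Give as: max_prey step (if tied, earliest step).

Answer: 50 9

Derivation:
Step 1: prey: 25+7-7=25; pred: 6+1-2=5
Step 2: prey: 25+7-6=26; pred: 5+1-2=4
Step 3: prey: 26+7-5=28; pred: 4+1-1=4
Step 4: prey: 28+8-5=31; pred: 4+1-1=4
Step 5: prey: 31+9-6=34; pred: 4+1-1=4
Step 6: prey: 34+10-6=38; pred: 4+1-1=4
Step 7: prey: 38+11-7=42; pred: 4+1-1=4
Step 8: prey: 42+12-8=46; pred: 4+1-1=4
Step 9: prey: 46+13-9=50; pred: 4+1-1=4
Max prey = 50 at step 9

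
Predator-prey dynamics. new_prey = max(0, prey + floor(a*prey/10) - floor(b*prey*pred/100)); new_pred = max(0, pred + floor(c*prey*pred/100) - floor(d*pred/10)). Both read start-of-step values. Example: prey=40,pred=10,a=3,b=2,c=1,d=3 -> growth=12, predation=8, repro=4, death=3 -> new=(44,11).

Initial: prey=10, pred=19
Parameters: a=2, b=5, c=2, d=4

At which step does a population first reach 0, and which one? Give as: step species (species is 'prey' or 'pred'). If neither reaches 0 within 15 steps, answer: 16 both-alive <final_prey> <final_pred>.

Step 1: prey: 10+2-9=3; pred: 19+3-7=15
Step 2: prey: 3+0-2=1; pred: 15+0-6=9
Step 3: prey: 1+0-0=1; pred: 9+0-3=6
Step 4: prey: 1+0-0=1; pred: 6+0-2=4
Step 5: prey: 1+0-0=1; pred: 4+0-1=3
Step 6: prey: 1+0-0=1; pred: 3+0-1=2
Step 7: prey: 1+0-0=1; pred: 2+0-0=2
Steps 8-15: state stable at prey=1, pred=2 (no change)
No extinction within 15 steps

Answer: 16 both-alive 1 2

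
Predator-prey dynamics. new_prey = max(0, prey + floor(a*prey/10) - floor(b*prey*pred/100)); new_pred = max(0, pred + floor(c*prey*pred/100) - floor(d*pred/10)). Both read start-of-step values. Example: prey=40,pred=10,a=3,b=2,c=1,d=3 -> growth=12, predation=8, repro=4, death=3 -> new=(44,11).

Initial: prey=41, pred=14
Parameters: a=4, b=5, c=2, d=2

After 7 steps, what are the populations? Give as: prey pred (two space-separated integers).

Step 1: prey: 41+16-28=29; pred: 14+11-2=23
Step 2: prey: 29+11-33=7; pred: 23+13-4=32
Step 3: prey: 7+2-11=0; pred: 32+4-6=30
Step 4: prey: 0+0-0=0; pred: 30+0-6=24
Step 5: prey: 0+0-0=0; pred: 24+0-4=20
Step 6: prey: 0+0-0=0; pred: 20+0-4=16
Step 7: prey: 0+0-0=0; pred: 16+0-3=13

Answer: 0 13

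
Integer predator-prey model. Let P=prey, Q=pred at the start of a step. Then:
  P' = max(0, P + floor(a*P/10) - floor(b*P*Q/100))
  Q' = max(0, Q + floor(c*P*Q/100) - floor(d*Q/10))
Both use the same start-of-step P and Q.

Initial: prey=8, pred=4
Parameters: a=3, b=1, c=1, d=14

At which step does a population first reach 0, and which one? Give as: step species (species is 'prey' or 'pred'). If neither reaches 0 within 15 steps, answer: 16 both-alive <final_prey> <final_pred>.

Step 1: prey: 8+2-0=10; pred: 4+0-5=0
First extinction: pred at step 1

Answer: 1 pred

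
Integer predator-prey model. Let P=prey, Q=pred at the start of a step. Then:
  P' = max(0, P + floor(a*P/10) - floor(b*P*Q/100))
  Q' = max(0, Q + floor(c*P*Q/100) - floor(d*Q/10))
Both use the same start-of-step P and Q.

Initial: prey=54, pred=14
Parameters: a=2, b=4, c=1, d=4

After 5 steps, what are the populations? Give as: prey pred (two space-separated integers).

Answer: 8 5

Derivation:
Step 1: prey: 54+10-30=34; pred: 14+7-5=16
Step 2: prey: 34+6-21=19; pred: 16+5-6=15
Step 3: prey: 19+3-11=11; pred: 15+2-6=11
Step 4: prey: 11+2-4=9; pred: 11+1-4=8
Step 5: prey: 9+1-2=8; pred: 8+0-3=5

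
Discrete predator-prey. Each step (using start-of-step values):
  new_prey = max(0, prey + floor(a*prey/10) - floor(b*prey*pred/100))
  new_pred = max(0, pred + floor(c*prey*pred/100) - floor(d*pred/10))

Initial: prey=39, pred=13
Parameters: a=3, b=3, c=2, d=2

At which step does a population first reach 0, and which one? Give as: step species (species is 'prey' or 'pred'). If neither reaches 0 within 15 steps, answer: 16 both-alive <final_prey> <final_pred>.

Step 1: prey: 39+11-15=35; pred: 13+10-2=21
Step 2: prey: 35+10-22=23; pred: 21+14-4=31
Step 3: prey: 23+6-21=8; pred: 31+14-6=39
Step 4: prey: 8+2-9=1; pred: 39+6-7=38
Step 5: prey: 1+0-1=0; pred: 38+0-7=31
First extinction: prey at step 5

Answer: 5 prey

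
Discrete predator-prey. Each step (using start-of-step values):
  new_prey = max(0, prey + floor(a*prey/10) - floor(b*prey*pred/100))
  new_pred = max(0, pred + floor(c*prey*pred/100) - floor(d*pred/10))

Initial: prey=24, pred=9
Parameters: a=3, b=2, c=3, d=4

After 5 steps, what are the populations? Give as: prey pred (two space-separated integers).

Answer: 13 45

Derivation:
Step 1: prey: 24+7-4=27; pred: 9+6-3=12
Step 2: prey: 27+8-6=29; pred: 12+9-4=17
Step 3: prey: 29+8-9=28; pred: 17+14-6=25
Step 4: prey: 28+8-14=22; pred: 25+21-10=36
Step 5: prey: 22+6-15=13; pred: 36+23-14=45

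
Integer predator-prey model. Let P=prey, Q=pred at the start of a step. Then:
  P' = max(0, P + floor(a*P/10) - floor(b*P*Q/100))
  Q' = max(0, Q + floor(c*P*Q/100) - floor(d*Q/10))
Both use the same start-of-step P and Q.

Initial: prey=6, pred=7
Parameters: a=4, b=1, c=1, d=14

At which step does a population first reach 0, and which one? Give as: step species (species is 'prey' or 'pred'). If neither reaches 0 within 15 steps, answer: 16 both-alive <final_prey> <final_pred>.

Step 1: prey: 6+2-0=8; pred: 7+0-9=0
First extinction: pred at step 1

Answer: 1 pred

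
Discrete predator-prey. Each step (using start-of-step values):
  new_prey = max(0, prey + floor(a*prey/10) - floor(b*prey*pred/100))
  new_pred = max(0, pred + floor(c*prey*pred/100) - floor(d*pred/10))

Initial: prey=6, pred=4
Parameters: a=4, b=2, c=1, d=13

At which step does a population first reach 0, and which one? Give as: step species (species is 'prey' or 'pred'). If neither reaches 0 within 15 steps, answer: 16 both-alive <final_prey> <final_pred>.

Step 1: prey: 6+2-0=8; pred: 4+0-5=0
First extinction: pred at step 1

Answer: 1 pred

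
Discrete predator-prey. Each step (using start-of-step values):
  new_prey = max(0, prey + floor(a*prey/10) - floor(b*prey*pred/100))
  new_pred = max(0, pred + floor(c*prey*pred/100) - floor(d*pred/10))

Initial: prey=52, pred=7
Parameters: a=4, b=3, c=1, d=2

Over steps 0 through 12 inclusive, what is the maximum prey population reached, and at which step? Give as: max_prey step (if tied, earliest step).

Answer: 71 3

Derivation:
Step 1: prey: 52+20-10=62; pred: 7+3-1=9
Step 2: prey: 62+24-16=70; pred: 9+5-1=13
Step 3: prey: 70+28-27=71; pred: 13+9-2=20
Step 4: prey: 71+28-42=57; pred: 20+14-4=30
Step 5: prey: 57+22-51=28; pred: 30+17-6=41
Step 6: prey: 28+11-34=5; pred: 41+11-8=44
Step 7: prey: 5+2-6=1; pred: 44+2-8=38
Step 8: prey: 1+0-1=0; pred: 38+0-7=31
Step 9: prey: 0+0-0=0; pred: 31+0-6=25
Step 10: prey: 0+0-0=0; pred: 25+0-5=20
Step 11: prey: 0+0-0=0; pred: 20+0-4=16
Step 12: prey: 0+0-0=0; pred: 16+0-3=13
Max prey = 71 at step 3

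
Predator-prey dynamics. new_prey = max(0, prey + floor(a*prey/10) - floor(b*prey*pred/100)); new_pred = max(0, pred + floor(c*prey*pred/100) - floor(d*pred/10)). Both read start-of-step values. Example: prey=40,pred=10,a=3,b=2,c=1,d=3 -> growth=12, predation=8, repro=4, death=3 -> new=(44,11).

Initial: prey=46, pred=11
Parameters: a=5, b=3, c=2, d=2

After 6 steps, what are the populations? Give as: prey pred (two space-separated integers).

Step 1: prey: 46+23-15=54; pred: 11+10-2=19
Step 2: prey: 54+27-30=51; pred: 19+20-3=36
Step 3: prey: 51+25-55=21; pred: 36+36-7=65
Step 4: prey: 21+10-40=0; pred: 65+27-13=79
Step 5: prey: 0+0-0=0; pred: 79+0-15=64
Step 6: prey: 0+0-0=0; pred: 64+0-12=52

Answer: 0 52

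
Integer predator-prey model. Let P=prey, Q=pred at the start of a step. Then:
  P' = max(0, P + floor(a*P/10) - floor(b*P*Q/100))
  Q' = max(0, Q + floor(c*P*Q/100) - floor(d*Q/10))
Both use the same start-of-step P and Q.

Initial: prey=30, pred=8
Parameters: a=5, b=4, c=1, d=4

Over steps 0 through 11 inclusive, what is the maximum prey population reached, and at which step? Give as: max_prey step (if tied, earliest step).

Step 1: prey: 30+15-9=36; pred: 8+2-3=7
Step 2: prey: 36+18-10=44; pred: 7+2-2=7
Step 3: prey: 44+22-12=54; pred: 7+3-2=8
Step 4: prey: 54+27-17=64; pred: 8+4-3=9
Step 5: prey: 64+32-23=73; pred: 9+5-3=11
Step 6: prey: 73+36-32=77; pred: 11+8-4=15
Step 7: prey: 77+38-46=69; pred: 15+11-6=20
Step 8: prey: 69+34-55=48; pred: 20+13-8=25
Step 9: prey: 48+24-48=24; pred: 25+12-10=27
Step 10: prey: 24+12-25=11; pred: 27+6-10=23
Step 11: prey: 11+5-10=6; pred: 23+2-9=16
Max prey = 77 at step 6

Answer: 77 6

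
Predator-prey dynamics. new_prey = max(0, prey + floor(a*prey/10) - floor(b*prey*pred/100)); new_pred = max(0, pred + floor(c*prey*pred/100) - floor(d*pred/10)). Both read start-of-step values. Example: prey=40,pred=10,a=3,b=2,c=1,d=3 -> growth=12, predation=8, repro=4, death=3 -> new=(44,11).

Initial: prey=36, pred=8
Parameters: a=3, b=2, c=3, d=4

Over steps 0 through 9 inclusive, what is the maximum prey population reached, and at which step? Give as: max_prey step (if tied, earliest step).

Step 1: prey: 36+10-5=41; pred: 8+8-3=13
Step 2: prey: 41+12-10=43; pred: 13+15-5=23
Step 3: prey: 43+12-19=36; pred: 23+29-9=43
Step 4: prey: 36+10-30=16; pred: 43+46-17=72
Step 5: prey: 16+4-23=0; pred: 72+34-28=78
Step 6: prey: 0+0-0=0; pred: 78+0-31=47
Step 7: prey: 0+0-0=0; pred: 47+0-18=29
Step 8: prey: 0+0-0=0; pred: 29+0-11=18
Step 9: prey: 0+0-0=0; pred: 18+0-7=11
Max prey = 43 at step 2

Answer: 43 2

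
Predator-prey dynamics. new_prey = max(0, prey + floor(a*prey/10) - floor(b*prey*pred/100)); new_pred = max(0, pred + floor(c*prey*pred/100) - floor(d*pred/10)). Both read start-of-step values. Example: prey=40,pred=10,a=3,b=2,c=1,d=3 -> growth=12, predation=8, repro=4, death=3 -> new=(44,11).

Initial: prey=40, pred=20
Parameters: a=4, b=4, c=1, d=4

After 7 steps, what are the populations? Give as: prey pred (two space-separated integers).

Step 1: prey: 40+16-32=24; pred: 20+8-8=20
Step 2: prey: 24+9-19=14; pred: 20+4-8=16
Step 3: prey: 14+5-8=11; pred: 16+2-6=12
Step 4: prey: 11+4-5=10; pred: 12+1-4=9
Step 5: prey: 10+4-3=11; pred: 9+0-3=6
Step 6: prey: 11+4-2=13; pred: 6+0-2=4
Step 7: prey: 13+5-2=16; pred: 4+0-1=3

Answer: 16 3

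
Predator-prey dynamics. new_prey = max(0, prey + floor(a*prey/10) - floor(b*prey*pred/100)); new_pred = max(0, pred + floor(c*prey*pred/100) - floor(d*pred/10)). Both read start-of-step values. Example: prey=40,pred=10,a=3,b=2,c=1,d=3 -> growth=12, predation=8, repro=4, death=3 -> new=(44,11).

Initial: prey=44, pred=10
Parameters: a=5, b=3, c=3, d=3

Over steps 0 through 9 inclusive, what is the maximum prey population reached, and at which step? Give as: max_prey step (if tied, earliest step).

Step 1: prey: 44+22-13=53; pred: 10+13-3=20
Step 2: prey: 53+26-31=48; pred: 20+31-6=45
Step 3: prey: 48+24-64=8; pred: 45+64-13=96
Step 4: prey: 8+4-23=0; pred: 96+23-28=91
Step 5: prey: 0+0-0=0; pred: 91+0-27=64
Step 6: prey: 0+0-0=0; pred: 64+0-19=45
Step 7: prey: 0+0-0=0; pred: 45+0-13=32
Step 8: prey: 0+0-0=0; pred: 32+0-9=23
Step 9: prey: 0+0-0=0; pred: 23+0-6=17
Max prey = 53 at step 1

Answer: 53 1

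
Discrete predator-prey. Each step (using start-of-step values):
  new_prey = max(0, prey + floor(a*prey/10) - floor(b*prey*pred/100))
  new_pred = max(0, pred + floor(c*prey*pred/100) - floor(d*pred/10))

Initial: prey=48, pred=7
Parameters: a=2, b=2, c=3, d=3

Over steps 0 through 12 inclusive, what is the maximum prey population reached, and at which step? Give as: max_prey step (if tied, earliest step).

Step 1: prey: 48+9-6=51; pred: 7+10-2=15
Step 2: prey: 51+10-15=46; pred: 15+22-4=33
Step 3: prey: 46+9-30=25; pred: 33+45-9=69
Step 4: prey: 25+5-34=0; pred: 69+51-20=100
Step 5: prey: 0+0-0=0; pred: 100+0-30=70
Step 6: prey: 0+0-0=0; pred: 70+0-21=49
Step 7: prey: 0+0-0=0; pred: 49+0-14=35
Step 8: prey: 0+0-0=0; pred: 35+0-10=25
Step 9: prey: 0+0-0=0; pred: 25+0-7=18
Step 10: prey: 0+0-0=0; pred: 18+0-5=13
Step 11: prey: 0+0-0=0; pred: 13+0-3=10
Step 12: prey: 0+0-0=0; pred: 10+0-3=7
Max prey = 51 at step 1

Answer: 51 1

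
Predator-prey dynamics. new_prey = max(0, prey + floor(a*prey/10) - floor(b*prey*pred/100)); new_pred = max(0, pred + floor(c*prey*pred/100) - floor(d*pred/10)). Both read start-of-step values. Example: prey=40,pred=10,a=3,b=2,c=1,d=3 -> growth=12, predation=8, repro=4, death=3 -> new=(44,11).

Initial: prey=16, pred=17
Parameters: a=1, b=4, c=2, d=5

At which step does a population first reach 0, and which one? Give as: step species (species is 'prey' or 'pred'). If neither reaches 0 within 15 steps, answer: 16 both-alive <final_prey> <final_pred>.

Step 1: prey: 16+1-10=7; pred: 17+5-8=14
Step 2: prey: 7+0-3=4; pred: 14+1-7=8
Step 3: prey: 4+0-1=3; pred: 8+0-4=4
Step 4: prey: 3+0-0=3; pred: 4+0-2=2
Step 5: prey: 3+0-0=3; pred: 2+0-1=1
Step 6: prey: 3+0-0=3; pred: 1+0-0=1
Steps 7-15: state stable at prey=3, pred=1 (no change)
No extinction within 15 steps

Answer: 16 both-alive 3 1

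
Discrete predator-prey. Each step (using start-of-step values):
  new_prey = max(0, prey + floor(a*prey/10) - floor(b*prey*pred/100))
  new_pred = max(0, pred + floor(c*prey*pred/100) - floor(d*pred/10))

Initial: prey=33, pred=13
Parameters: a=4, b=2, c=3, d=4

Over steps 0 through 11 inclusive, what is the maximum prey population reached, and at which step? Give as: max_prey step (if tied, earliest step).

Answer: 38 1

Derivation:
Step 1: prey: 33+13-8=38; pred: 13+12-5=20
Step 2: prey: 38+15-15=38; pred: 20+22-8=34
Step 3: prey: 38+15-25=28; pred: 34+38-13=59
Step 4: prey: 28+11-33=6; pred: 59+49-23=85
Step 5: prey: 6+2-10=0; pred: 85+15-34=66
Step 6: prey: 0+0-0=0; pred: 66+0-26=40
Step 7: prey: 0+0-0=0; pred: 40+0-16=24
Step 8: prey: 0+0-0=0; pred: 24+0-9=15
Step 9: prey: 0+0-0=0; pred: 15+0-6=9
Step 10: prey: 0+0-0=0; pred: 9+0-3=6
Step 11: prey: 0+0-0=0; pred: 6+0-2=4
Max prey = 38 at step 1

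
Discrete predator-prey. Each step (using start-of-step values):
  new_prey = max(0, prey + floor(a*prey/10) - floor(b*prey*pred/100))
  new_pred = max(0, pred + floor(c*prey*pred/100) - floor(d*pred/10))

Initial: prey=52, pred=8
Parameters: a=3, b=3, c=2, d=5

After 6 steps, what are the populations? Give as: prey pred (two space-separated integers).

Answer: 1 16

Derivation:
Step 1: prey: 52+15-12=55; pred: 8+8-4=12
Step 2: prey: 55+16-19=52; pred: 12+13-6=19
Step 3: prey: 52+15-29=38; pred: 19+19-9=29
Step 4: prey: 38+11-33=16; pred: 29+22-14=37
Step 5: prey: 16+4-17=3; pred: 37+11-18=30
Step 6: prey: 3+0-2=1; pred: 30+1-15=16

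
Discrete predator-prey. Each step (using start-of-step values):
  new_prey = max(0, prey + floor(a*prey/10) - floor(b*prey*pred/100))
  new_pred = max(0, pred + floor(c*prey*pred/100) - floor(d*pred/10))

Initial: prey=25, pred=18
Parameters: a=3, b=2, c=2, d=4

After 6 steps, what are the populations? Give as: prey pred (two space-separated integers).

Answer: 13 16

Derivation:
Step 1: prey: 25+7-9=23; pred: 18+9-7=20
Step 2: prey: 23+6-9=20; pred: 20+9-8=21
Step 3: prey: 20+6-8=18; pred: 21+8-8=21
Step 4: prey: 18+5-7=16; pred: 21+7-8=20
Step 5: prey: 16+4-6=14; pred: 20+6-8=18
Step 6: prey: 14+4-5=13; pred: 18+5-7=16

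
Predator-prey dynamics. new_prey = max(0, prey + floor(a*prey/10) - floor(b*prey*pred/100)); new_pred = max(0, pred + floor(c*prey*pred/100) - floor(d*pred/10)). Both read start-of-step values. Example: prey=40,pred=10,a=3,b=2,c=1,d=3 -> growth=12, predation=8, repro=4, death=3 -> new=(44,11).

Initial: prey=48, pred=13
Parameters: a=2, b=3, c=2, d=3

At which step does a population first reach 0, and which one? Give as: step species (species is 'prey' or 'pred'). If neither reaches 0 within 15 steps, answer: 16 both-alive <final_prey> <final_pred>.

Answer: 16 both-alive 1 3

Derivation:
Step 1: prey: 48+9-18=39; pred: 13+12-3=22
Step 2: prey: 39+7-25=21; pred: 22+17-6=33
Step 3: prey: 21+4-20=5; pred: 33+13-9=37
Step 4: prey: 5+1-5=1; pred: 37+3-11=29
Step 5: prey: 1+0-0=1; pred: 29+0-8=21
Step 6: prey: 1+0-0=1; pred: 21+0-6=15
Step 7: prey: 1+0-0=1; pred: 15+0-4=11
Step 8: prey: 1+0-0=1; pred: 11+0-3=8
Step 9: prey: 1+0-0=1; pred: 8+0-2=6
Step 10: prey: 1+0-0=1; pred: 6+0-1=5
Step 11: prey: 1+0-0=1; pred: 5+0-1=4
Step 12: prey: 1+0-0=1; pred: 4+0-1=3
Step 13: prey: 1+0-0=1; pred: 3+0-0=3
Steps 14-15: state stable at prey=1, pred=3 (no change)
No extinction within 15 steps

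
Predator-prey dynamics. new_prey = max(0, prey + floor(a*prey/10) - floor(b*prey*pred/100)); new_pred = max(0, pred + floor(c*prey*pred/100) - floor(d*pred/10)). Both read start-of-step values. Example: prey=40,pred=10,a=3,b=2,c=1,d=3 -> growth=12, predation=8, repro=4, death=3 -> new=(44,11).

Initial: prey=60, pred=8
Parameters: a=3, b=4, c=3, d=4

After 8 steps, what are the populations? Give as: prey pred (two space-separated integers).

Answer: 0 6

Derivation:
Step 1: prey: 60+18-19=59; pred: 8+14-3=19
Step 2: prey: 59+17-44=32; pred: 19+33-7=45
Step 3: prey: 32+9-57=0; pred: 45+43-18=70
Step 4: prey: 0+0-0=0; pred: 70+0-28=42
Step 5: prey: 0+0-0=0; pred: 42+0-16=26
Step 6: prey: 0+0-0=0; pred: 26+0-10=16
Step 7: prey: 0+0-0=0; pred: 16+0-6=10
Step 8: prey: 0+0-0=0; pred: 10+0-4=6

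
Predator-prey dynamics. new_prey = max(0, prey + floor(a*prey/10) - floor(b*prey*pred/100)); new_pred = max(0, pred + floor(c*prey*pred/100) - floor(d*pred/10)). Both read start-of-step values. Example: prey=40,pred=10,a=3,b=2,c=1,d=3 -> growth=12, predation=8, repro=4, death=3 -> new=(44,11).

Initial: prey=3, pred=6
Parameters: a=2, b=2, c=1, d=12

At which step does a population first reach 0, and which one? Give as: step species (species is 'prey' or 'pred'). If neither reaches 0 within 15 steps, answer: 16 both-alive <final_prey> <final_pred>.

Answer: 1 pred

Derivation:
Step 1: prey: 3+0-0=3; pred: 6+0-7=0
First extinction: pred at step 1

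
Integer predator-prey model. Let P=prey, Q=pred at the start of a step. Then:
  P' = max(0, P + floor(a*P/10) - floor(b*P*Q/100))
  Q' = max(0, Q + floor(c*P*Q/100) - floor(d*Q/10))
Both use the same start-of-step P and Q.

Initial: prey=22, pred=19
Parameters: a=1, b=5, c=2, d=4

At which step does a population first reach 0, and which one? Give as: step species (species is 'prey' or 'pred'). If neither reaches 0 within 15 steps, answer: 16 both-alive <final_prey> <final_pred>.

Step 1: prey: 22+2-20=4; pred: 19+8-7=20
Step 2: prey: 4+0-4=0; pred: 20+1-8=13
First extinction: prey at step 2

Answer: 2 prey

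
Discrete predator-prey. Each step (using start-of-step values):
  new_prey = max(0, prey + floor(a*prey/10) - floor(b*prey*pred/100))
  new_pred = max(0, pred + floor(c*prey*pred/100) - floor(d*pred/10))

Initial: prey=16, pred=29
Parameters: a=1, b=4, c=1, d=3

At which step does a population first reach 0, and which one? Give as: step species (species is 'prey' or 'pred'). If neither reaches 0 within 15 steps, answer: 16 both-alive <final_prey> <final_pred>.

Step 1: prey: 16+1-18=0; pred: 29+4-8=25
First extinction: prey at step 1

Answer: 1 prey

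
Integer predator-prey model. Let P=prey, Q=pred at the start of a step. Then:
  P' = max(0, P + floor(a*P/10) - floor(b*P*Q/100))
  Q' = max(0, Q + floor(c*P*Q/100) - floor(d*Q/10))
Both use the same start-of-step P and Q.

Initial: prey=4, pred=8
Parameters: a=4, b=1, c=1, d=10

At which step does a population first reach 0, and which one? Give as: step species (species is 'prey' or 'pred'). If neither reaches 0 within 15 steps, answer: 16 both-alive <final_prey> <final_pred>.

Answer: 1 pred

Derivation:
Step 1: prey: 4+1-0=5; pred: 8+0-8=0
First extinction: pred at step 1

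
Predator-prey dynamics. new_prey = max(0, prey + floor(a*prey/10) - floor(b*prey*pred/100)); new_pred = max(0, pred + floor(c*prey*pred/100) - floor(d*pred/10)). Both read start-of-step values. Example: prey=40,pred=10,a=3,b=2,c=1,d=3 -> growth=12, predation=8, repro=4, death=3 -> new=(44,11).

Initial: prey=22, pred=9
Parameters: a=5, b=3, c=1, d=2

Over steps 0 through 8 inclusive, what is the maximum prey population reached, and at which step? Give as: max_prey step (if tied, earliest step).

Answer: 56 5

Derivation:
Step 1: prey: 22+11-5=28; pred: 9+1-1=9
Step 2: prey: 28+14-7=35; pred: 9+2-1=10
Step 3: prey: 35+17-10=42; pred: 10+3-2=11
Step 4: prey: 42+21-13=50; pred: 11+4-2=13
Step 5: prey: 50+25-19=56; pred: 13+6-2=17
Step 6: prey: 56+28-28=56; pred: 17+9-3=23
Step 7: prey: 56+28-38=46; pred: 23+12-4=31
Step 8: prey: 46+23-42=27; pred: 31+14-6=39
Max prey = 56 at step 5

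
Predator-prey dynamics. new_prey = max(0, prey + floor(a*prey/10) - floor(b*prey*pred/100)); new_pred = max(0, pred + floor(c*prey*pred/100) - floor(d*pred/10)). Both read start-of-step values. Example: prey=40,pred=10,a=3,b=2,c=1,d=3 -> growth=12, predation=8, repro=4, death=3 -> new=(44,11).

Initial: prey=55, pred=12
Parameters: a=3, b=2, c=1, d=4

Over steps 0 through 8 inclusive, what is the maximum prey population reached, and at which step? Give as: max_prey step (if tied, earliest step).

Step 1: prey: 55+16-13=58; pred: 12+6-4=14
Step 2: prey: 58+17-16=59; pred: 14+8-5=17
Step 3: prey: 59+17-20=56; pred: 17+10-6=21
Step 4: prey: 56+16-23=49; pred: 21+11-8=24
Step 5: prey: 49+14-23=40; pred: 24+11-9=26
Step 6: prey: 40+12-20=32; pred: 26+10-10=26
Step 7: prey: 32+9-16=25; pred: 26+8-10=24
Step 8: prey: 25+7-12=20; pred: 24+6-9=21
Max prey = 59 at step 2

Answer: 59 2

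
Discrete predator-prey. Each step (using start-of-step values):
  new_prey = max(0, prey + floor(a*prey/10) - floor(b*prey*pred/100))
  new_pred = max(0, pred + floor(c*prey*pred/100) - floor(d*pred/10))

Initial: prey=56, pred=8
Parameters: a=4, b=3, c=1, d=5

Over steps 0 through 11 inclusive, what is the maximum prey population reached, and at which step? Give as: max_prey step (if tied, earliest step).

Answer: 92 4

Derivation:
Step 1: prey: 56+22-13=65; pred: 8+4-4=8
Step 2: prey: 65+26-15=76; pred: 8+5-4=9
Step 3: prey: 76+30-20=86; pred: 9+6-4=11
Step 4: prey: 86+34-28=92; pred: 11+9-5=15
Step 5: prey: 92+36-41=87; pred: 15+13-7=21
Step 6: prey: 87+34-54=67; pred: 21+18-10=29
Step 7: prey: 67+26-58=35; pred: 29+19-14=34
Step 8: prey: 35+14-35=14; pred: 34+11-17=28
Step 9: prey: 14+5-11=8; pred: 28+3-14=17
Step 10: prey: 8+3-4=7; pred: 17+1-8=10
Step 11: prey: 7+2-2=7; pred: 10+0-5=5
Max prey = 92 at step 4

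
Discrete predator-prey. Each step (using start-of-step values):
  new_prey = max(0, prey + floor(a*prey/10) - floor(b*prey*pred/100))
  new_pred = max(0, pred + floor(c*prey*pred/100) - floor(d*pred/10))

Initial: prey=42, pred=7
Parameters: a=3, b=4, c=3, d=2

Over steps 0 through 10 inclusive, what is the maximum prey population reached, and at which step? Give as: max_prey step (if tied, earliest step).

Answer: 43 1

Derivation:
Step 1: prey: 42+12-11=43; pred: 7+8-1=14
Step 2: prey: 43+12-24=31; pred: 14+18-2=30
Step 3: prey: 31+9-37=3; pred: 30+27-6=51
Step 4: prey: 3+0-6=0; pred: 51+4-10=45
Step 5: prey: 0+0-0=0; pred: 45+0-9=36
Step 6: prey: 0+0-0=0; pred: 36+0-7=29
Step 7: prey: 0+0-0=0; pred: 29+0-5=24
Step 8: prey: 0+0-0=0; pred: 24+0-4=20
Step 9: prey: 0+0-0=0; pred: 20+0-4=16
Step 10: prey: 0+0-0=0; pred: 16+0-3=13
Max prey = 43 at step 1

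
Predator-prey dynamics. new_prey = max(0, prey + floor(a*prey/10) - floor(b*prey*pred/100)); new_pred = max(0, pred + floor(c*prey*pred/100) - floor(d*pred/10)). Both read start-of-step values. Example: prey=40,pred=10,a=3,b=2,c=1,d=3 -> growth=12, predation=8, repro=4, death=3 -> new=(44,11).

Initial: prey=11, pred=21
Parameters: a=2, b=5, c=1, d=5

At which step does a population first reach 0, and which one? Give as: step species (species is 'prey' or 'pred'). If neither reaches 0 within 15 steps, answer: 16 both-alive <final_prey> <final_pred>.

Answer: 16 both-alive 1 1

Derivation:
Step 1: prey: 11+2-11=2; pred: 21+2-10=13
Step 2: prey: 2+0-1=1; pred: 13+0-6=7
Step 3: prey: 1+0-0=1; pred: 7+0-3=4
Step 4: prey: 1+0-0=1; pred: 4+0-2=2
Step 5: prey: 1+0-0=1; pred: 2+0-1=1
Step 6: prey: 1+0-0=1; pred: 1+0-0=1
Steps 7-15: state stable at prey=1, pred=1 (no change)
No extinction within 15 steps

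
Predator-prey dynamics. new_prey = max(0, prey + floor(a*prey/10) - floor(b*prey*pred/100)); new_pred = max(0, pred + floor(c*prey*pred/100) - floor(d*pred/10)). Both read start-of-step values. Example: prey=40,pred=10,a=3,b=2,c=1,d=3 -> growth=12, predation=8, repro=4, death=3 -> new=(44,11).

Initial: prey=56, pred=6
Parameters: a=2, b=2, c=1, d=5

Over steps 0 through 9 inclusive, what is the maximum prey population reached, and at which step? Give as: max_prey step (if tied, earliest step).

Step 1: prey: 56+11-6=61; pred: 6+3-3=6
Step 2: prey: 61+12-7=66; pred: 6+3-3=6
Step 3: prey: 66+13-7=72; pred: 6+3-3=6
Step 4: prey: 72+14-8=78; pred: 6+4-3=7
Step 5: prey: 78+15-10=83; pred: 7+5-3=9
Step 6: prey: 83+16-14=85; pred: 9+7-4=12
Step 7: prey: 85+17-20=82; pred: 12+10-6=16
Step 8: prey: 82+16-26=72; pred: 16+13-8=21
Step 9: prey: 72+14-30=56; pred: 21+15-10=26
Max prey = 85 at step 6

Answer: 85 6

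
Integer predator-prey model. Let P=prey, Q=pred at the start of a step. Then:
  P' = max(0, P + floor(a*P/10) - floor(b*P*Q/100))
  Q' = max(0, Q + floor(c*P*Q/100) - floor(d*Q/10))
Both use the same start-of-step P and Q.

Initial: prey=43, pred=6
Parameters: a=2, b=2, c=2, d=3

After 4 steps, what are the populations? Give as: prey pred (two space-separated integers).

Step 1: prey: 43+8-5=46; pred: 6+5-1=10
Step 2: prey: 46+9-9=46; pred: 10+9-3=16
Step 3: prey: 46+9-14=41; pred: 16+14-4=26
Step 4: prey: 41+8-21=28; pred: 26+21-7=40

Answer: 28 40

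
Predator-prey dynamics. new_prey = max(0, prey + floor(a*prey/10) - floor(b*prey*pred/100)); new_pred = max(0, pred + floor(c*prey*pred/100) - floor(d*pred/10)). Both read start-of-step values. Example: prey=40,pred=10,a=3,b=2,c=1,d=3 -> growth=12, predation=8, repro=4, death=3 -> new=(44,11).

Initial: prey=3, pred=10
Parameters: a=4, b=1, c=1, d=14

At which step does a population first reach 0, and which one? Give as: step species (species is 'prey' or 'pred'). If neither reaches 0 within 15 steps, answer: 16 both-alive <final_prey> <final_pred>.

Step 1: prey: 3+1-0=4; pred: 10+0-14=0
First extinction: pred at step 1

Answer: 1 pred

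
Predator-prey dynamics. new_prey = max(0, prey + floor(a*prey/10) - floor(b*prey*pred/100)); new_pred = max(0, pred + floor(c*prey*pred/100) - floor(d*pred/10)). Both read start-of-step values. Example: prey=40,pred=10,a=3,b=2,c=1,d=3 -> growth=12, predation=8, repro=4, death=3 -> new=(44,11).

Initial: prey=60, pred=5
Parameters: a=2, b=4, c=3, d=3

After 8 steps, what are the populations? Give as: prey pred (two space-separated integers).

Step 1: prey: 60+12-12=60; pred: 5+9-1=13
Step 2: prey: 60+12-31=41; pred: 13+23-3=33
Step 3: prey: 41+8-54=0; pred: 33+40-9=64
Step 4: prey: 0+0-0=0; pred: 64+0-19=45
Step 5: prey: 0+0-0=0; pred: 45+0-13=32
Step 6: prey: 0+0-0=0; pred: 32+0-9=23
Step 7: prey: 0+0-0=0; pred: 23+0-6=17
Step 8: prey: 0+0-0=0; pred: 17+0-5=12

Answer: 0 12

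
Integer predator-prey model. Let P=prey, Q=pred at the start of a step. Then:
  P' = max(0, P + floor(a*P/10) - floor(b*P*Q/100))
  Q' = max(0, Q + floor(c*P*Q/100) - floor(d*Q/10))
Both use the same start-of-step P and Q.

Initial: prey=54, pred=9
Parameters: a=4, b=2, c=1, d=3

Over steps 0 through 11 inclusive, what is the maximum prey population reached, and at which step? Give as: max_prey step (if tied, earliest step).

Step 1: prey: 54+21-9=66; pred: 9+4-2=11
Step 2: prey: 66+26-14=78; pred: 11+7-3=15
Step 3: prey: 78+31-23=86; pred: 15+11-4=22
Step 4: prey: 86+34-37=83; pred: 22+18-6=34
Step 5: prey: 83+33-56=60; pred: 34+28-10=52
Step 6: prey: 60+24-62=22; pred: 52+31-15=68
Step 7: prey: 22+8-29=1; pred: 68+14-20=62
Step 8: prey: 1+0-1=0; pred: 62+0-18=44
Step 9: prey: 0+0-0=0; pred: 44+0-13=31
Step 10: prey: 0+0-0=0; pred: 31+0-9=22
Step 11: prey: 0+0-0=0; pred: 22+0-6=16
Max prey = 86 at step 3

Answer: 86 3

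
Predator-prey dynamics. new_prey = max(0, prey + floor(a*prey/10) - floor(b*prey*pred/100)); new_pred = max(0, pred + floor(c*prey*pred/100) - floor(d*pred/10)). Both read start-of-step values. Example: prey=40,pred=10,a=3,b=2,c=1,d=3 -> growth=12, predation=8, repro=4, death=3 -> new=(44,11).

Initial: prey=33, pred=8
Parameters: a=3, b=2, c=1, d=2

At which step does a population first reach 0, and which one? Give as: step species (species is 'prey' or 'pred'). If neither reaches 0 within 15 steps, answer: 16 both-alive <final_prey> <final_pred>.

Step 1: prey: 33+9-5=37; pred: 8+2-1=9
Step 2: prey: 37+11-6=42; pred: 9+3-1=11
Step 3: prey: 42+12-9=45; pred: 11+4-2=13
Step 4: prey: 45+13-11=47; pred: 13+5-2=16
Step 5: prey: 47+14-15=46; pred: 16+7-3=20
Step 6: prey: 46+13-18=41; pred: 20+9-4=25
Step 7: prey: 41+12-20=33; pred: 25+10-5=30
Step 8: prey: 33+9-19=23; pred: 30+9-6=33
Step 9: prey: 23+6-15=14; pred: 33+7-6=34
Step 10: prey: 14+4-9=9; pred: 34+4-6=32
Step 11: prey: 9+2-5=6; pred: 32+2-6=28
Step 12: prey: 6+1-3=4; pred: 28+1-5=24
Step 13: prey: 4+1-1=4; pred: 24+0-4=20
Step 14: prey: 4+1-1=4; pred: 20+0-4=16
Step 15: prey: 4+1-1=4; pred: 16+0-3=13
No extinction within 15 steps

Answer: 16 both-alive 4 13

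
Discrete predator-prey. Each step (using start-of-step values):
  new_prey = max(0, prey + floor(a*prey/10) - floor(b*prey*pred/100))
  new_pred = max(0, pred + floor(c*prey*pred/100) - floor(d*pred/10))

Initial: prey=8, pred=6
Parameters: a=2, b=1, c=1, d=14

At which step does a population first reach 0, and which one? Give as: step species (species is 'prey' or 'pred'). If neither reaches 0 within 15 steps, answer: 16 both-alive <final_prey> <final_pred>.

Step 1: prey: 8+1-0=9; pred: 6+0-8=0
First extinction: pred at step 1

Answer: 1 pred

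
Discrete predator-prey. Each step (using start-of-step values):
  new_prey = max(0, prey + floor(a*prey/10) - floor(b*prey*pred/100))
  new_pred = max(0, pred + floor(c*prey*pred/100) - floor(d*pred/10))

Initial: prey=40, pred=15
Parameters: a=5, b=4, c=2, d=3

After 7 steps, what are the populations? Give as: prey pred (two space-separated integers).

Step 1: prey: 40+20-24=36; pred: 15+12-4=23
Step 2: prey: 36+18-33=21; pred: 23+16-6=33
Step 3: prey: 21+10-27=4; pred: 33+13-9=37
Step 4: prey: 4+2-5=1; pred: 37+2-11=28
Step 5: prey: 1+0-1=0; pred: 28+0-8=20
Step 6: prey: 0+0-0=0; pred: 20+0-6=14
Step 7: prey: 0+0-0=0; pred: 14+0-4=10

Answer: 0 10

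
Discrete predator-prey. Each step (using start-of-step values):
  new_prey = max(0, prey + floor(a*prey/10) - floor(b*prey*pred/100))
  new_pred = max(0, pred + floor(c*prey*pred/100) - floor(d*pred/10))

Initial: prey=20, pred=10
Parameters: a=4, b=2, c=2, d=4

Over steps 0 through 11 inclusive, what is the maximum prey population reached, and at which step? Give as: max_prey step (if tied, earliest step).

Answer: 47 5

Derivation:
Step 1: prey: 20+8-4=24; pred: 10+4-4=10
Step 2: prey: 24+9-4=29; pred: 10+4-4=10
Step 3: prey: 29+11-5=35; pred: 10+5-4=11
Step 4: prey: 35+14-7=42; pred: 11+7-4=14
Step 5: prey: 42+16-11=47; pred: 14+11-5=20
Step 6: prey: 47+18-18=47; pred: 20+18-8=30
Step 7: prey: 47+18-28=37; pred: 30+28-12=46
Step 8: prey: 37+14-34=17; pred: 46+34-18=62
Step 9: prey: 17+6-21=2; pred: 62+21-24=59
Step 10: prey: 2+0-2=0; pred: 59+2-23=38
Step 11: prey: 0+0-0=0; pred: 38+0-15=23
Max prey = 47 at step 5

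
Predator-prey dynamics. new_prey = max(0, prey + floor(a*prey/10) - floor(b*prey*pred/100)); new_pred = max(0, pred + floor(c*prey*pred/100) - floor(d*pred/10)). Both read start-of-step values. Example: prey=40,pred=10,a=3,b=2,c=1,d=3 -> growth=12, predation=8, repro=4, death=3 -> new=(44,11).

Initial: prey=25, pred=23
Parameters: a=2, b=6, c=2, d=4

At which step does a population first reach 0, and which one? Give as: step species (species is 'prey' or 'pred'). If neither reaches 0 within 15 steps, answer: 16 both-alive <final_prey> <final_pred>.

Answer: 1 prey

Derivation:
Step 1: prey: 25+5-34=0; pred: 23+11-9=25
First extinction: prey at step 1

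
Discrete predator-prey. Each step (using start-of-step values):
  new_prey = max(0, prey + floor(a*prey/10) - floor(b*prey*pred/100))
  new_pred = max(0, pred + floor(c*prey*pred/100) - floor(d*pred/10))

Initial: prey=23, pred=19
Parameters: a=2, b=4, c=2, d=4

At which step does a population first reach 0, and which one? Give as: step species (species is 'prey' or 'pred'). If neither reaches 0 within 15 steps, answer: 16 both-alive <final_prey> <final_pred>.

Step 1: prey: 23+4-17=10; pred: 19+8-7=20
Step 2: prey: 10+2-8=4; pred: 20+4-8=16
Step 3: prey: 4+0-2=2; pred: 16+1-6=11
Step 4: prey: 2+0-0=2; pred: 11+0-4=7
Step 5: prey: 2+0-0=2; pred: 7+0-2=5
Step 6: prey: 2+0-0=2; pred: 5+0-2=3
Step 7: prey: 2+0-0=2; pred: 3+0-1=2
Step 8: prey: 2+0-0=2; pred: 2+0-0=2
Steps 9-15: state stable at prey=2, pred=2 (no change)
No extinction within 15 steps

Answer: 16 both-alive 2 2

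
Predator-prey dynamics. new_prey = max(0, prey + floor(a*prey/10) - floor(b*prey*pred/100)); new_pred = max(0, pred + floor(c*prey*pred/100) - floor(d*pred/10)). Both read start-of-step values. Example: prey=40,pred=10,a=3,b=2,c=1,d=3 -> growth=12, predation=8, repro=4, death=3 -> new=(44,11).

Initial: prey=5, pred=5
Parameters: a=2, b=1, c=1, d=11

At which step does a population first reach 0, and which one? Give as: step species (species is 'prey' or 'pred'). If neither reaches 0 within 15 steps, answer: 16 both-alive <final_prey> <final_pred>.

Answer: 1 pred

Derivation:
Step 1: prey: 5+1-0=6; pred: 5+0-5=0
First extinction: pred at step 1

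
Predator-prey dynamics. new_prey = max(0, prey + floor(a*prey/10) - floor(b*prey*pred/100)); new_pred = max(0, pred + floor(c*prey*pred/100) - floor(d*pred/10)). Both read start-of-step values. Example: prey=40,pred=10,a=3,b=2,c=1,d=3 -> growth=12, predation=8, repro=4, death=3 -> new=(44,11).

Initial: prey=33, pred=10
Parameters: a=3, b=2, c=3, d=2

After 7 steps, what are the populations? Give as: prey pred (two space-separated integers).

Answer: 0 50

Derivation:
Step 1: prey: 33+9-6=36; pred: 10+9-2=17
Step 2: prey: 36+10-12=34; pred: 17+18-3=32
Step 3: prey: 34+10-21=23; pred: 32+32-6=58
Step 4: prey: 23+6-26=3; pred: 58+40-11=87
Step 5: prey: 3+0-5=0; pred: 87+7-17=77
Step 6: prey: 0+0-0=0; pred: 77+0-15=62
Step 7: prey: 0+0-0=0; pred: 62+0-12=50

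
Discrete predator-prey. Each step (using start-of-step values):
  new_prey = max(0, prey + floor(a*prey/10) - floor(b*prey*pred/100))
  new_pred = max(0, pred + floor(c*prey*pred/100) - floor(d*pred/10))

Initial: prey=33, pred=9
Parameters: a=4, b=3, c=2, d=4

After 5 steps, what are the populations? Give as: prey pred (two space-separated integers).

Step 1: prey: 33+13-8=38; pred: 9+5-3=11
Step 2: prey: 38+15-12=41; pred: 11+8-4=15
Step 3: prey: 41+16-18=39; pred: 15+12-6=21
Step 4: prey: 39+15-24=30; pred: 21+16-8=29
Step 5: prey: 30+12-26=16; pred: 29+17-11=35

Answer: 16 35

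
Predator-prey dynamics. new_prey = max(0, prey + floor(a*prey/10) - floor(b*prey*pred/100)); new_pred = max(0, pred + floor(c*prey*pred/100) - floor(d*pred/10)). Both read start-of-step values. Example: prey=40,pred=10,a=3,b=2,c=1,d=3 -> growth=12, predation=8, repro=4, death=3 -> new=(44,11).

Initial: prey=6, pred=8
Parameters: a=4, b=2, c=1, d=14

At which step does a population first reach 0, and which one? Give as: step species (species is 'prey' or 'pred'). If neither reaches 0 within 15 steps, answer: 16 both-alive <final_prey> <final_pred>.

Answer: 1 pred

Derivation:
Step 1: prey: 6+2-0=8; pred: 8+0-11=0
First extinction: pred at step 1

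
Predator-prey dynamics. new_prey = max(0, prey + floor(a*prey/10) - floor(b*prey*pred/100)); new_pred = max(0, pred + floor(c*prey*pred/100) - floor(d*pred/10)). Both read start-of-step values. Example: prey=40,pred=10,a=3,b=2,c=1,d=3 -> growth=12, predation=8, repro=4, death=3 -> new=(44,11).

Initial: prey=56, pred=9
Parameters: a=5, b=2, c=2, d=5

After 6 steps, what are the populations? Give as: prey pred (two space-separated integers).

Step 1: prey: 56+28-10=74; pred: 9+10-4=15
Step 2: prey: 74+37-22=89; pred: 15+22-7=30
Step 3: prey: 89+44-53=80; pred: 30+53-15=68
Step 4: prey: 80+40-108=12; pred: 68+108-34=142
Step 5: prey: 12+6-34=0; pred: 142+34-71=105
Step 6: prey: 0+0-0=0; pred: 105+0-52=53

Answer: 0 53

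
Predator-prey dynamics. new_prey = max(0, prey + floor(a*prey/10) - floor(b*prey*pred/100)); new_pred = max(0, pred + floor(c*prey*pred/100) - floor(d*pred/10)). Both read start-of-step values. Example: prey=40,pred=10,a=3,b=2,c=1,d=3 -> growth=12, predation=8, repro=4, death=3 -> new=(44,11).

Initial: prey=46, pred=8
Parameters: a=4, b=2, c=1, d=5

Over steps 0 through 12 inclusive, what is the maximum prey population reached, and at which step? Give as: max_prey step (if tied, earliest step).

Step 1: prey: 46+18-7=57; pred: 8+3-4=7
Step 2: prey: 57+22-7=72; pred: 7+3-3=7
Step 3: prey: 72+28-10=90; pred: 7+5-3=9
Step 4: prey: 90+36-16=110; pred: 9+8-4=13
Step 5: prey: 110+44-28=126; pred: 13+14-6=21
Step 6: prey: 126+50-52=124; pred: 21+26-10=37
Step 7: prey: 124+49-91=82; pred: 37+45-18=64
Step 8: prey: 82+32-104=10; pred: 64+52-32=84
Step 9: prey: 10+4-16=0; pred: 84+8-42=50
Step 10: prey: 0+0-0=0; pred: 50+0-25=25
Step 11: prey: 0+0-0=0; pred: 25+0-12=13
Step 12: prey: 0+0-0=0; pred: 13+0-6=7
Max prey = 126 at step 5

Answer: 126 5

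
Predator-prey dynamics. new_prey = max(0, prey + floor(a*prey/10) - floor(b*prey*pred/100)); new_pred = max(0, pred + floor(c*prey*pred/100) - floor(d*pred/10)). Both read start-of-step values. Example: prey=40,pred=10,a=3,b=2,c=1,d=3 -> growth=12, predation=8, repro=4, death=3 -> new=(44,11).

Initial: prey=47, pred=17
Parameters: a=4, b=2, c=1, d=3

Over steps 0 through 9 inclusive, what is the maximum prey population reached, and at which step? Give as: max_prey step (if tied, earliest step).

Answer: 51 2

Derivation:
Step 1: prey: 47+18-15=50; pred: 17+7-5=19
Step 2: prey: 50+20-19=51; pred: 19+9-5=23
Step 3: prey: 51+20-23=48; pred: 23+11-6=28
Step 4: prey: 48+19-26=41; pred: 28+13-8=33
Step 5: prey: 41+16-27=30; pred: 33+13-9=37
Step 6: prey: 30+12-22=20; pred: 37+11-11=37
Step 7: prey: 20+8-14=14; pred: 37+7-11=33
Step 8: prey: 14+5-9=10; pred: 33+4-9=28
Step 9: prey: 10+4-5=9; pred: 28+2-8=22
Max prey = 51 at step 2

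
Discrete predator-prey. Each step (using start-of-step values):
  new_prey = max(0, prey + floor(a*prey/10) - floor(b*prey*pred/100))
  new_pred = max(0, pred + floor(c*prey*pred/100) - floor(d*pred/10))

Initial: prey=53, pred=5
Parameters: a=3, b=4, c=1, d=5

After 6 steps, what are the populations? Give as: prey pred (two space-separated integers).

Step 1: prey: 53+15-10=58; pred: 5+2-2=5
Step 2: prey: 58+17-11=64; pred: 5+2-2=5
Step 3: prey: 64+19-12=71; pred: 5+3-2=6
Step 4: prey: 71+21-17=75; pred: 6+4-3=7
Step 5: prey: 75+22-21=76; pred: 7+5-3=9
Step 6: prey: 76+22-27=71; pred: 9+6-4=11

Answer: 71 11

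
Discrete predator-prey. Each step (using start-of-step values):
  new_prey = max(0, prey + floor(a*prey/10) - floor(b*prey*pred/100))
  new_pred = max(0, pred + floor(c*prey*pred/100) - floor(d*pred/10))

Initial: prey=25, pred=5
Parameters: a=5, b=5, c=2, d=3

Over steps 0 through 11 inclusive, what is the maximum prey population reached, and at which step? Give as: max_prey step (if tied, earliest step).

Step 1: prey: 25+12-6=31; pred: 5+2-1=6
Step 2: prey: 31+15-9=37; pred: 6+3-1=8
Step 3: prey: 37+18-14=41; pred: 8+5-2=11
Step 4: prey: 41+20-22=39; pred: 11+9-3=17
Step 5: prey: 39+19-33=25; pred: 17+13-5=25
Step 6: prey: 25+12-31=6; pred: 25+12-7=30
Step 7: prey: 6+3-9=0; pred: 30+3-9=24
Step 8: prey: 0+0-0=0; pred: 24+0-7=17
Step 9: prey: 0+0-0=0; pred: 17+0-5=12
Step 10: prey: 0+0-0=0; pred: 12+0-3=9
Step 11: prey: 0+0-0=0; pred: 9+0-2=7
Max prey = 41 at step 3

Answer: 41 3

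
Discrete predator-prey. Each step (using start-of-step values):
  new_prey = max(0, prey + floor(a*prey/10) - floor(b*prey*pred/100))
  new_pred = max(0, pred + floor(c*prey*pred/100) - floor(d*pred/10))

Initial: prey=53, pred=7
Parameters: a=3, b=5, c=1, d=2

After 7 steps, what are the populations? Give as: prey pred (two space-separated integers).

Answer: 3 11

Derivation:
Step 1: prey: 53+15-18=50; pred: 7+3-1=9
Step 2: prey: 50+15-22=43; pred: 9+4-1=12
Step 3: prey: 43+12-25=30; pred: 12+5-2=15
Step 4: prey: 30+9-22=17; pred: 15+4-3=16
Step 5: prey: 17+5-13=9; pred: 16+2-3=15
Step 6: prey: 9+2-6=5; pred: 15+1-3=13
Step 7: prey: 5+1-3=3; pred: 13+0-2=11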